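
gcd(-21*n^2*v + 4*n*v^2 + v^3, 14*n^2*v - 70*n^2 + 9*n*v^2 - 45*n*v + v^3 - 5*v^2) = 7*n + v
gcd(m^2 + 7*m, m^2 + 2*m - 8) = 1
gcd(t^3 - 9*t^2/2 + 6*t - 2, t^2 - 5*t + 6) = t - 2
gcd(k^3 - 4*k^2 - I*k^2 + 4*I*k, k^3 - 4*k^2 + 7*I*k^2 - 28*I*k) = k^2 - 4*k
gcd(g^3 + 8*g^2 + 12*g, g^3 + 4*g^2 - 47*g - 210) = g + 6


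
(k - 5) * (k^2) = k^3 - 5*k^2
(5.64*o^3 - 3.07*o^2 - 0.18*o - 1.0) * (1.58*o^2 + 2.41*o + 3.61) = 8.9112*o^5 + 8.7418*o^4 + 12.6773*o^3 - 13.0965*o^2 - 3.0598*o - 3.61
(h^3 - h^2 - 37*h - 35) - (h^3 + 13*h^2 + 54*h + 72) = -14*h^2 - 91*h - 107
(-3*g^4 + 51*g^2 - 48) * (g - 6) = -3*g^5 + 18*g^4 + 51*g^3 - 306*g^2 - 48*g + 288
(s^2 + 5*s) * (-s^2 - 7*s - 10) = -s^4 - 12*s^3 - 45*s^2 - 50*s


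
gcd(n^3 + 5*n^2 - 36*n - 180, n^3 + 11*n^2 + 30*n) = n^2 + 11*n + 30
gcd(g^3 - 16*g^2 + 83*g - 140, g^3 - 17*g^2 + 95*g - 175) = g^2 - 12*g + 35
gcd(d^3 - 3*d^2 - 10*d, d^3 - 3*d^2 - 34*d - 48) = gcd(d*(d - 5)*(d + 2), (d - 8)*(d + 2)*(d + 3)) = d + 2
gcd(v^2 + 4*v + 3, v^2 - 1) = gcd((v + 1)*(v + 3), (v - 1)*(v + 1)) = v + 1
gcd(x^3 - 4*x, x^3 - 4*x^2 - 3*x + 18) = x + 2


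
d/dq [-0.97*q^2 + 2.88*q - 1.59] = 2.88 - 1.94*q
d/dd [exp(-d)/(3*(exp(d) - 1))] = (1 - 2*exp(d))*exp(-d)/(3*(exp(2*d) - 2*exp(d) + 1))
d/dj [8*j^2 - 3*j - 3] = 16*j - 3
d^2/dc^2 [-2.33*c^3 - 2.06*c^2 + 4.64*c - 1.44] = -13.98*c - 4.12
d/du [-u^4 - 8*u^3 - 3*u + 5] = -4*u^3 - 24*u^2 - 3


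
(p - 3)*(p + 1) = p^2 - 2*p - 3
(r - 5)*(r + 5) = r^2 - 25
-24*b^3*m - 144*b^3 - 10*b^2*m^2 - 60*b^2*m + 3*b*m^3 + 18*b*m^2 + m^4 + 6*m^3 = (-3*b + m)*(2*b + m)*(4*b + m)*(m + 6)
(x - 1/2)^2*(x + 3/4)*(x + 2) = x^4 + 7*x^3/4 - x^2 - 13*x/16 + 3/8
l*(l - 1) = l^2 - l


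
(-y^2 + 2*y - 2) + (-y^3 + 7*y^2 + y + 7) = -y^3 + 6*y^2 + 3*y + 5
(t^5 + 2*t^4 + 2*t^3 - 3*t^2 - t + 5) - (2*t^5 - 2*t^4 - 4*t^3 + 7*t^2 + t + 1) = -t^5 + 4*t^4 + 6*t^3 - 10*t^2 - 2*t + 4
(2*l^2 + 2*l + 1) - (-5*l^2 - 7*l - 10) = 7*l^2 + 9*l + 11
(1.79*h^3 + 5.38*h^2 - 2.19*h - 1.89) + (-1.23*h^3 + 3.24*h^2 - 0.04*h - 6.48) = 0.56*h^3 + 8.62*h^2 - 2.23*h - 8.37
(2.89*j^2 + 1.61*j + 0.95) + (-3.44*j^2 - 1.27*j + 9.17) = -0.55*j^2 + 0.34*j + 10.12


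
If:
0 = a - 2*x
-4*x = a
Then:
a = 0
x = 0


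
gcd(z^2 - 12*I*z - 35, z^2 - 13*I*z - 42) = z - 7*I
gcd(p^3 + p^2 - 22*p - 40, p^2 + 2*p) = p + 2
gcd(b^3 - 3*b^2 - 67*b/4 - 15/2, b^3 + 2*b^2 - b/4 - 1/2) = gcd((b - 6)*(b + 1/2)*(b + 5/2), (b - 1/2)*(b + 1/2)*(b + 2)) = b + 1/2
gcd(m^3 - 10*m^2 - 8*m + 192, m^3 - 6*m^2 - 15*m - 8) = m - 8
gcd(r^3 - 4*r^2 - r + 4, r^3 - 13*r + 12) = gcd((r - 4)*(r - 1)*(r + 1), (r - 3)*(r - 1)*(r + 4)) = r - 1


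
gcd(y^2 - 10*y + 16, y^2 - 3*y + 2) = y - 2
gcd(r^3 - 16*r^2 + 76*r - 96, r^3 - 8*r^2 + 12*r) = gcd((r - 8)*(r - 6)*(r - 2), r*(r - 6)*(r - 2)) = r^2 - 8*r + 12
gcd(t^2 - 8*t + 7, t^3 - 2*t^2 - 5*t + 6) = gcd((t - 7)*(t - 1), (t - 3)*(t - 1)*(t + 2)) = t - 1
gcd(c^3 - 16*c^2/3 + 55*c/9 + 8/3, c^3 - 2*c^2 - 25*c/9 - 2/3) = c^2 - 8*c/3 - 1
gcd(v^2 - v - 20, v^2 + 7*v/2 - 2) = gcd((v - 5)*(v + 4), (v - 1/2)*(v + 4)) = v + 4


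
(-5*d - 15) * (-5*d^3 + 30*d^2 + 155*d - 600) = 25*d^4 - 75*d^3 - 1225*d^2 + 675*d + 9000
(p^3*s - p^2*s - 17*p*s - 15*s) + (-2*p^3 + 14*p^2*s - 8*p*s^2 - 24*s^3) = p^3*s - 2*p^3 + 13*p^2*s - 8*p*s^2 - 17*p*s - 24*s^3 - 15*s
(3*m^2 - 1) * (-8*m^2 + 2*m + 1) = -24*m^4 + 6*m^3 + 11*m^2 - 2*m - 1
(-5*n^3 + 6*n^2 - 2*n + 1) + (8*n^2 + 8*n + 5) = -5*n^3 + 14*n^2 + 6*n + 6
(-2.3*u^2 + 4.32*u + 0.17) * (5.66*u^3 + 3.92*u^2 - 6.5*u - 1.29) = -13.018*u^5 + 15.4352*u^4 + 32.8466*u^3 - 24.4466*u^2 - 6.6778*u - 0.2193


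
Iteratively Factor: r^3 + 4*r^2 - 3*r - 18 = (r + 3)*(r^2 + r - 6) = (r - 2)*(r + 3)*(r + 3)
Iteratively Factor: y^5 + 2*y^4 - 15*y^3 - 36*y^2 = (y + 3)*(y^4 - y^3 - 12*y^2) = (y - 4)*(y + 3)*(y^3 + 3*y^2) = y*(y - 4)*(y + 3)*(y^2 + 3*y) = y*(y - 4)*(y + 3)^2*(y)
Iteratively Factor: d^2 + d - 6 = (d - 2)*(d + 3)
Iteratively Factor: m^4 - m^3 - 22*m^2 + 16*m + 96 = (m + 2)*(m^3 - 3*m^2 - 16*m + 48) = (m - 4)*(m + 2)*(m^2 + m - 12) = (m - 4)*(m + 2)*(m + 4)*(m - 3)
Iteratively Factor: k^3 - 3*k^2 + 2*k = (k)*(k^2 - 3*k + 2) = k*(k - 1)*(k - 2)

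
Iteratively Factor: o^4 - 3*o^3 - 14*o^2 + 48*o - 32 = (o - 4)*(o^3 + o^2 - 10*o + 8) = (o - 4)*(o - 2)*(o^2 + 3*o - 4) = (o - 4)*(o - 2)*(o - 1)*(o + 4)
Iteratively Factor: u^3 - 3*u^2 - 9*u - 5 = (u + 1)*(u^2 - 4*u - 5) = (u - 5)*(u + 1)*(u + 1)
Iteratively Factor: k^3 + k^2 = (k)*(k^2 + k) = k^2*(k + 1)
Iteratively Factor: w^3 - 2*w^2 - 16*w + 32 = (w - 2)*(w^2 - 16) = (w - 2)*(w + 4)*(w - 4)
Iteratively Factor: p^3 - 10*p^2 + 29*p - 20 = (p - 1)*(p^2 - 9*p + 20) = (p - 5)*(p - 1)*(p - 4)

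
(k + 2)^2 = k^2 + 4*k + 4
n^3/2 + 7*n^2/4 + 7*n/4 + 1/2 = (n/2 + 1/4)*(n + 1)*(n + 2)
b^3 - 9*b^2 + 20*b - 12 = (b - 6)*(b - 2)*(b - 1)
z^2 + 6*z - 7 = (z - 1)*(z + 7)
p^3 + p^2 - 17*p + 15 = (p - 3)*(p - 1)*(p + 5)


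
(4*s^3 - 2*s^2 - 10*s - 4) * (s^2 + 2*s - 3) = 4*s^5 + 6*s^4 - 26*s^3 - 18*s^2 + 22*s + 12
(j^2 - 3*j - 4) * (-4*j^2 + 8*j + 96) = -4*j^4 + 20*j^3 + 88*j^2 - 320*j - 384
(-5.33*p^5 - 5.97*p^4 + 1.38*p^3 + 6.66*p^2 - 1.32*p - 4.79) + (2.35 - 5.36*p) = -5.33*p^5 - 5.97*p^4 + 1.38*p^3 + 6.66*p^2 - 6.68*p - 2.44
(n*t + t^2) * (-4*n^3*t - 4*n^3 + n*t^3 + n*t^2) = -4*n^4*t^2 - 4*n^4*t - 4*n^3*t^3 - 4*n^3*t^2 + n^2*t^4 + n^2*t^3 + n*t^5 + n*t^4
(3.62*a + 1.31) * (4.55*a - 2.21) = 16.471*a^2 - 2.0397*a - 2.8951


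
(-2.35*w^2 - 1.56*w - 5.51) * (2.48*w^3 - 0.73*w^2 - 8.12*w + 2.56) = -5.828*w^5 - 2.1533*w^4 + 6.556*w^3 + 10.6735*w^2 + 40.7476*w - 14.1056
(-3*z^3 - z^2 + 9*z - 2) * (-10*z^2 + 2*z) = 30*z^5 + 4*z^4 - 92*z^3 + 38*z^2 - 4*z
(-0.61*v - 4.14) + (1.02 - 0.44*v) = -1.05*v - 3.12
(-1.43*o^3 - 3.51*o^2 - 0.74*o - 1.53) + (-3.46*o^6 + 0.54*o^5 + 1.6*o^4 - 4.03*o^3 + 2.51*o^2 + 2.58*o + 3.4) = -3.46*o^6 + 0.54*o^5 + 1.6*o^4 - 5.46*o^3 - 1.0*o^2 + 1.84*o + 1.87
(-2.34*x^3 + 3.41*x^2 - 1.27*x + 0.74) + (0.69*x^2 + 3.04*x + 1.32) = -2.34*x^3 + 4.1*x^2 + 1.77*x + 2.06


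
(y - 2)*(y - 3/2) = y^2 - 7*y/2 + 3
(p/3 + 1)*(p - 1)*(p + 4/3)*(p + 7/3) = p^4/3 + 17*p^3/9 + 67*p^2/27 - 43*p/27 - 28/9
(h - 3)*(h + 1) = h^2 - 2*h - 3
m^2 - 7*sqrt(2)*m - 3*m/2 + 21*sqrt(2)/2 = (m - 3/2)*(m - 7*sqrt(2))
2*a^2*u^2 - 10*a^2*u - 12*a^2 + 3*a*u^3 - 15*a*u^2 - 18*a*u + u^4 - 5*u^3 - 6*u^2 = (a + u)*(2*a + u)*(u - 6)*(u + 1)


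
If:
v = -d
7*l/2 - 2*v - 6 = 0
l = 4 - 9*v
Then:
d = -16/67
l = 124/67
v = 16/67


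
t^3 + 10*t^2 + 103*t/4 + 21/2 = (t + 1/2)*(t + 7/2)*(t + 6)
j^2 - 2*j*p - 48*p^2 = (j - 8*p)*(j + 6*p)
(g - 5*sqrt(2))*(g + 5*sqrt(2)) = g^2 - 50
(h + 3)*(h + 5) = h^2 + 8*h + 15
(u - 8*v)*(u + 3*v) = u^2 - 5*u*v - 24*v^2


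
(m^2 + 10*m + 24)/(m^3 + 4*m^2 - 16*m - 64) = (m + 6)/(m^2 - 16)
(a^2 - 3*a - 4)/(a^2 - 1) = (a - 4)/(a - 1)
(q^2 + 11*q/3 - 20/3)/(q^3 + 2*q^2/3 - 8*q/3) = (q + 5)/(q*(q + 2))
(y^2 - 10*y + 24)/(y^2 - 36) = (y - 4)/(y + 6)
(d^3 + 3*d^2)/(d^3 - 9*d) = d/(d - 3)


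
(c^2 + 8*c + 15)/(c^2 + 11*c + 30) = (c + 3)/(c + 6)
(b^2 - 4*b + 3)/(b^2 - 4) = (b^2 - 4*b + 3)/(b^2 - 4)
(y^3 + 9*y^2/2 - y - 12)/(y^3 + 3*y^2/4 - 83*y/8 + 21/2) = 4*(y + 2)/(4*y - 7)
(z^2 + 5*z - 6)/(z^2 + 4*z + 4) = (z^2 + 5*z - 6)/(z^2 + 4*z + 4)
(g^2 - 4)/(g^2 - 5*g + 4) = (g^2 - 4)/(g^2 - 5*g + 4)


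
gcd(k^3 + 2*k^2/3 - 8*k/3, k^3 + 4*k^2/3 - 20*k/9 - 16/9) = k^2 + 2*k/3 - 8/3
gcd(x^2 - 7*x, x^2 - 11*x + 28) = x - 7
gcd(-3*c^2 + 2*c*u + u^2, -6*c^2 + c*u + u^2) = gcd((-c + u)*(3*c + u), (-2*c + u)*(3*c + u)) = 3*c + u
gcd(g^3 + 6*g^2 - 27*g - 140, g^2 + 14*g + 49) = g + 7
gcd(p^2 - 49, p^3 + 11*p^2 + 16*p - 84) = p + 7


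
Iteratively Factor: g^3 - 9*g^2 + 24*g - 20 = (g - 5)*(g^2 - 4*g + 4) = (g - 5)*(g - 2)*(g - 2)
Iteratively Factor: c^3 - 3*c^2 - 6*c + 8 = (c + 2)*(c^2 - 5*c + 4) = (c - 4)*(c + 2)*(c - 1)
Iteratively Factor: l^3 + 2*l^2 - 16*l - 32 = (l - 4)*(l^2 + 6*l + 8) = (l - 4)*(l + 4)*(l + 2)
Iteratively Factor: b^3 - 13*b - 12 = (b + 1)*(b^2 - b - 12) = (b + 1)*(b + 3)*(b - 4)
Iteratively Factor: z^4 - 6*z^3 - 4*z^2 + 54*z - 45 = (z - 3)*(z^3 - 3*z^2 - 13*z + 15) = (z - 3)*(z + 3)*(z^2 - 6*z + 5) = (z - 5)*(z - 3)*(z + 3)*(z - 1)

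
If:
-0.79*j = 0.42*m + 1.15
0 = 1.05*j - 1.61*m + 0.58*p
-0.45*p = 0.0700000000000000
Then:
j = -1.06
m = -0.75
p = -0.16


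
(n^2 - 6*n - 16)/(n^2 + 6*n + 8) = (n - 8)/(n + 4)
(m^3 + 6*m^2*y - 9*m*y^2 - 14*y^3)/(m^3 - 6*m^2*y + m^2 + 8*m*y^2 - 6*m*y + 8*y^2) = (-m^2 - 8*m*y - 7*y^2)/(-m^2 + 4*m*y - m + 4*y)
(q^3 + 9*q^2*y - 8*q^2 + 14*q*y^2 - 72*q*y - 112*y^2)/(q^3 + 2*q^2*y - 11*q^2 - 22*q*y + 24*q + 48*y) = (q + 7*y)/(q - 3)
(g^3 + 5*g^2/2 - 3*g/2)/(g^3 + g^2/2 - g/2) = (g + 3)/(g + 1)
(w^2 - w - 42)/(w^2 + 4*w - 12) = (w - 7)/(w - 2)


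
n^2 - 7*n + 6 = (n - 6)*(n - 1)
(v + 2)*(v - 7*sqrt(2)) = v^2 - 7*sqrt(2)*v + 2*v - 14*sqrt(2)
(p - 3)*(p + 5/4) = p^2 - 7*p/4 - 15/4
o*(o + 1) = o^2 + o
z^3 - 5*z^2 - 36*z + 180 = (z - 6)*(z - 5)*(z + 6)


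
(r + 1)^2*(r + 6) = r^3 + 8*r^2 + 13*r + 6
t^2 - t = t*(t - 1)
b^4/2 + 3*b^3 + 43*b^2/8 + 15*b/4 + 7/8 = (b/2 + 1/2)*(b + 1/2)*(b + 1)*(b + 7/2)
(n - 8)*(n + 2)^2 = n^3 - 4*n^2 - 28*n - 32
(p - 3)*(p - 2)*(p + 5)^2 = p^4 + 5*p^3 - 19*p^2 - 65*p + 150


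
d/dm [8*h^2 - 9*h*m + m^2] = -9*h + 2*m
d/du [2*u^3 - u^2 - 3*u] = 6*u^2 - 2*u - 3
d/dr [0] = 0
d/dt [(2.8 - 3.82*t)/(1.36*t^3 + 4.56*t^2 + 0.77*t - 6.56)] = (10.3904*t^3 + 5.9952*t^2 - 25.536*t + 22.9032)/(1.8496*t^6 + 12.4032*t^5 + 22.888*t^4 - 10.8208*t^3 - 59.2343*t^2 - 10.1024*t + 43.0336)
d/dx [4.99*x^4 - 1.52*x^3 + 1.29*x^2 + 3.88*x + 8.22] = 19.96*x^3 - 4.56*x^2 + 2.58*x + 3.88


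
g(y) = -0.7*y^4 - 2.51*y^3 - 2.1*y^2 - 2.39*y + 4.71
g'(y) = -2.8*y^3 - 7.53*y^2 - 4.2*y - 2.39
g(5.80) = -1361.68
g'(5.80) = -826.37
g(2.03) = -41.68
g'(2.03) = -65.37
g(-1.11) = 7.15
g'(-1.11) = -3.18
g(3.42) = -224.19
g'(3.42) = -216.83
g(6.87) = -2483.96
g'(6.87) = -1294.52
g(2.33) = -64.64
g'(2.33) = -88.47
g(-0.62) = 5.88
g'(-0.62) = -2.01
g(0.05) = 4.58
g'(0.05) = -2.62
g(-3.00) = 4.05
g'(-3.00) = 18.04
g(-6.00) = -421.59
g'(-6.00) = 356.53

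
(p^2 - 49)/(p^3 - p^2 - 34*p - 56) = (p + 7)/(p^2 + 6*p + 8)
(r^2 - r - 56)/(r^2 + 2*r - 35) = (r - 8)/(r - 5)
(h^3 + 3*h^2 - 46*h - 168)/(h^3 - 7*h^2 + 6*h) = (h^3 + 3*h^2 - 46*h - 168)/(h*(h^2 - 7*h + 6))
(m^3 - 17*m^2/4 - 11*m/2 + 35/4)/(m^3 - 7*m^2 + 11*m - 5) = (m + 7/4)/(m - 1)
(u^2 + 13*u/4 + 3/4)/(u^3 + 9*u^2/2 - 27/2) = (4*u + 1)/(2*(2*u^2 + 3*u - 9))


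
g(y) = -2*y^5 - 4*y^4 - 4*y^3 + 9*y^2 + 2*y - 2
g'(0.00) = 2.00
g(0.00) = -2.00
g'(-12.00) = -181654.00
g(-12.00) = 422902.00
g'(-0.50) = -8.62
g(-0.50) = -0.44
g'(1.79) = -198.66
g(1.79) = -70.34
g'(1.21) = -43.57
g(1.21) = -7.25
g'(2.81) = -1020.67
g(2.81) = -613.86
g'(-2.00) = -114.00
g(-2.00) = 62.00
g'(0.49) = 5.48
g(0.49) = 0.38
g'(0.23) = 5.28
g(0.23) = -1.13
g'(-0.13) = -0.51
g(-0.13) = -2.10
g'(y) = -10*y^4 - 16*y^3 - 12*y^2 + 18*y + 2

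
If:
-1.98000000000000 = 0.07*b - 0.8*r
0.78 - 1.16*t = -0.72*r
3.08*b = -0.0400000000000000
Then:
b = -0.01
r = 2.47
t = 2.21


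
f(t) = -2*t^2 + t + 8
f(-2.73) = -9.64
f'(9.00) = -35.00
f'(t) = 1 - 4*t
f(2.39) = -1.03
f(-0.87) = 5.62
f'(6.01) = -23.04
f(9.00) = -145.00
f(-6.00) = -70.00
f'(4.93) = -18.72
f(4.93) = -35.68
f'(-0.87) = 4.48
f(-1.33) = 3.13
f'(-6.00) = 25.00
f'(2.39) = -8.56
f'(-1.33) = 6.32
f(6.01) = -58.23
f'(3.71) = -13.84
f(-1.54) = 1.72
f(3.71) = -15.82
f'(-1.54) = 7.16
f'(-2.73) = 11.92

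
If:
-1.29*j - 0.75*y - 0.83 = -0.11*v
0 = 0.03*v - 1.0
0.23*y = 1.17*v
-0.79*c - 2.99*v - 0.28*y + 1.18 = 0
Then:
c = -184.77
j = -96.39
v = 33.33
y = 169.57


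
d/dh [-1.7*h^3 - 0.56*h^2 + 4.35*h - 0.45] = -5.1*h^2 - 1.12*h + 4.35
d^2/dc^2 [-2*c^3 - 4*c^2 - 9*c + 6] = -12*c - 8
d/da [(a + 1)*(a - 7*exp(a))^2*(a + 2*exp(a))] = (a - 7*exp(a))*((a + 1)*(a - 7*exp(a))*(2*exp(a) + 1) - 2*(a + 1)*(a + 2*exp(a))*(7*exp(a) - 1) + (a - 7*exp(a))*(a + 2*exp(a)))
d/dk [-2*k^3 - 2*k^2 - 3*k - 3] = -6*k^2 - 4*k - 3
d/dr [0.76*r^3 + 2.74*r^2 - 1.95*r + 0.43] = 2.28*r^2 + 5.48*r - 1.95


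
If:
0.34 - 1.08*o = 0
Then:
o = 0.31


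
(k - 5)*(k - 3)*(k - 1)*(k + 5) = k^4 - 4*k^3 - 22*k^2 + 100*k - 75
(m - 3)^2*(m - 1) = m^3 - 7*m^2 + 15*m - 9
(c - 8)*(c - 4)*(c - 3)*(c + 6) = c^4 - 9*c^3 - 22*c^2 + 312*c - 576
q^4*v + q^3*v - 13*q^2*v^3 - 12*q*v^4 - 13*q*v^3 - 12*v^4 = (q - 4*v)*(q + v)*(q + 3*v)*(q*v + v)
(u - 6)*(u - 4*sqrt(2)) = u^2 - 6*u - 4*sqrt(2)*u + 24*sqrt(2)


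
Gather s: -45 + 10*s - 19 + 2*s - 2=12*s - 66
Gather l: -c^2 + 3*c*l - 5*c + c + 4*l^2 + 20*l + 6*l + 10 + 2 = -c^2 - 4*c + 4*l^2 + l*(3*c + 26) + 12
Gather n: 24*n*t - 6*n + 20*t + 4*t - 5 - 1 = n*(24*t - 6) + 24*t - 6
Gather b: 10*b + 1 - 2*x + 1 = 10*b - 2*x + 2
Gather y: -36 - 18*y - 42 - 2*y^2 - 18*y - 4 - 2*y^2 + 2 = -4*y^2 - 36*y - 80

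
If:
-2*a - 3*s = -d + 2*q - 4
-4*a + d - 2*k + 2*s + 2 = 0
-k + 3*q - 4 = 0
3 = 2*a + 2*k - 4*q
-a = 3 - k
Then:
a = 19/8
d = 55/4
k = 43/8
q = 25/8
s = 9/4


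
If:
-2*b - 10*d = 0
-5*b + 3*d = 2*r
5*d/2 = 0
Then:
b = 0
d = 0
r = 0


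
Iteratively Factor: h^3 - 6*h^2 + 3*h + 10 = (h - 2)*(h^2 - 4*h - 5) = (h - 5)*(h - 2)*(h + 1)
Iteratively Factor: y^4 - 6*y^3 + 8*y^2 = (y)*(y^3 - 6*y^2 + 8*y) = y^2*(y^2 - 6*y + 8) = y^2*(y - 4)*(y - 2)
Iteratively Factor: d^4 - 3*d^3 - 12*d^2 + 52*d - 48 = (d + 4)*(d^3 - 7*d^2 + 16*d - 12) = (d - 3)*(d + 4)*(d^2 - 4*d + 4) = (d - 3)*(d - 2)*(d + 4)*(d - 2)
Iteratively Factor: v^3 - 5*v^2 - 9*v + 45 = (v + 3)*(v^2 - 8*v + 15) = (v - 3)*(v + 3)*(v - 5)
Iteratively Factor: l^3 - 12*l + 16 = (l - 2)*(l^2 + 2*l - 8) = (l - 2)*(l + 4)*(l - 2)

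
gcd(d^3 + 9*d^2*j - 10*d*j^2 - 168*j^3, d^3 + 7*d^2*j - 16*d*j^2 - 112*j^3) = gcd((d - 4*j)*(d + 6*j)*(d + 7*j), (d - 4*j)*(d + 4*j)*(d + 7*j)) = d^2 + 3*d*j - 28*j^2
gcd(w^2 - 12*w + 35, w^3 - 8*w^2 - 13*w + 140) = w^2 - 12*w + 35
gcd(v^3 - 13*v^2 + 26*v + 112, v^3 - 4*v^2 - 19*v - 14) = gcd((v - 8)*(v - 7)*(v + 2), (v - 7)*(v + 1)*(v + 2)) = v^2 - 5*v - 14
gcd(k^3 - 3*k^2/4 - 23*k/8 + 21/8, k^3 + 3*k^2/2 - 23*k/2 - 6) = 1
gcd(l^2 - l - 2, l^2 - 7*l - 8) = l + 1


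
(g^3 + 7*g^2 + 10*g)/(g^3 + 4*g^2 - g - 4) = g*(g^2 + 7*g + 10)/(g^3 + 4*g^2 - g - 4)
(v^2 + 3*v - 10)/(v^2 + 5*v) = (v - 2)/v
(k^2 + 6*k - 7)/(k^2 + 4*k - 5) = (k + 7)/(k + 5)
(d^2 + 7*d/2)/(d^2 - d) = (d + 7/2)/(d - 1)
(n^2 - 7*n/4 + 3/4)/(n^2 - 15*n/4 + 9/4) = (n - 1)/(n - 3)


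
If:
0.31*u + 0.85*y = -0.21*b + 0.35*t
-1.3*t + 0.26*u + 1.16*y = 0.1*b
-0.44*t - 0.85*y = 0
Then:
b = 8.66036533559898*y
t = -1.93181818181818*y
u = -10.7897196261682*y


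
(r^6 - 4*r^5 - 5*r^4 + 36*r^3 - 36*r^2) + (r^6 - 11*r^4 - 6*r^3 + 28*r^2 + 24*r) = 2*r^6 - 4*r^5 - 16*r^4 + 30*r^3 - 8*r^2 + 24*r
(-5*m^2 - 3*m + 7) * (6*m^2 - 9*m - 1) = -30*m^4 + 27*m^3 + 74*m^2 - 60*m - 7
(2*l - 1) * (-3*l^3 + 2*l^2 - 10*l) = -6*l^4 + 7*l^3 - 22*l^2 + 10*l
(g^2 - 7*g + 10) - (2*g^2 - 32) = -g^2 - 7*g + 42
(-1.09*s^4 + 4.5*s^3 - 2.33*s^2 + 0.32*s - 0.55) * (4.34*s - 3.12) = -4.7306*s^5 + 22.9308*s^4 - 24.1522*s^3 + 8.6584*s^2 - 3.3854*s + 1.716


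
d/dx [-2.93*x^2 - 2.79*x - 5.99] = -5.86*x - 2.79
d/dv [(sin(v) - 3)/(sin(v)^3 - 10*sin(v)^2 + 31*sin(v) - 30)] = (7 - 2*sin(v))*cos(v)/((sin(v) - 5)^2*(sin(v) - 2)^2)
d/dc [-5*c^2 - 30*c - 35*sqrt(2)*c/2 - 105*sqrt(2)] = -10*c - 30 - 35*sqrt(2)/2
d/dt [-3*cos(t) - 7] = 3*sin(t)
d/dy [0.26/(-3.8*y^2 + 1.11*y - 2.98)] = (1.976*y - 0.2886)/(3.8*y^2 - 1.11*y + 2.98)^2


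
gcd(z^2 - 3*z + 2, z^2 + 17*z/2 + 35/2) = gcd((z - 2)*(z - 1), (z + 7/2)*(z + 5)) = 1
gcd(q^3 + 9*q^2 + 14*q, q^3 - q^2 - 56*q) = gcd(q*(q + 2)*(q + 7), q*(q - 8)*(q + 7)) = q^2 + 7*q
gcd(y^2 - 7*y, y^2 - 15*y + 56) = y - 7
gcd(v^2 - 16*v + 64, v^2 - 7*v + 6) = 1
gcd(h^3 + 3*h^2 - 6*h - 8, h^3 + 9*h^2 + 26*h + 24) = h + 4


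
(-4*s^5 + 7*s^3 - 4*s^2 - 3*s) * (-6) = 24*s^5 - 42*s^3 + 24*s^2 + 18*s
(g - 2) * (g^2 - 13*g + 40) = g^3 - 15*g^2 + 66*g - 80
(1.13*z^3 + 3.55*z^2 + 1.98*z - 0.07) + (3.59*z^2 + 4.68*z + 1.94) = 1.13*z^3 + 7.14*z^2 + 6.66*z + 1.87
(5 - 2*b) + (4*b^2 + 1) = 4*b^2 - 2*b + 6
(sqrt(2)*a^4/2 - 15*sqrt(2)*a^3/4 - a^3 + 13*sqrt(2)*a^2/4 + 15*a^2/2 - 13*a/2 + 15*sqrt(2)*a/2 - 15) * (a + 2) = sqrt(2)*a^5/2 - 11*sqrt(2)*a^4/4 - a^4 - 17*sqrt(2)*a^3/4 + 11*a^3/2 + 17*a^2/2 + 14*sqrt(2)*a^2 - 28*a + 15*sqrt(2)*a - 30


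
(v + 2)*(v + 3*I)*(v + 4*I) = v^3 + 2*v^2 + 7*I*v^2 - 12*v + 14*I*v - 24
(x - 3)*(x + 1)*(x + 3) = x^3 + x^2 - 9*x - 9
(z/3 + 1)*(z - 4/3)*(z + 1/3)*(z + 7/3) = z^4/3 + 13*z^3/9 + 11*z^2/27 - 253*z/81 - 28/27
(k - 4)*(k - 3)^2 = k^3 - 10*k^2 + 33*k - 36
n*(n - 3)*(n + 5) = n^3 + 2*n^2 - 15*n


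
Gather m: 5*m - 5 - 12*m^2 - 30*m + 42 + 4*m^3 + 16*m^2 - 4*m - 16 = 4*m^3 + 4*m^2 - 29*m + 21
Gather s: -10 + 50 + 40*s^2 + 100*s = 40*s^2 + 100*s + 40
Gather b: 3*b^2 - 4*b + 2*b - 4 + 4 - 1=3*b^2 - 2*b - 1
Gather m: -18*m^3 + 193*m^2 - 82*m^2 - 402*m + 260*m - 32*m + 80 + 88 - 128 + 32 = -18*m^3 + 111*m^2 - 174*m + 72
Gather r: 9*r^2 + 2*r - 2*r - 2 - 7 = 9*r^2 - 9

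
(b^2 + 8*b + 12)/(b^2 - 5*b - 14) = (b + 6)/(b - 7)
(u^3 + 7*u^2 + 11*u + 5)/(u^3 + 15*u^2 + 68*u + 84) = (u^3 + 7*u^2 + 11*u + 5)/(u^3 + 15*u^2 + 68*u + 84)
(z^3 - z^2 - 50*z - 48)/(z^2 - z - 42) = (z^2 - 7*z - 8)/(z - 7)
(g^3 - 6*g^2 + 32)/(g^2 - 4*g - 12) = (g^2 - 8*g + 16)/(g - 6)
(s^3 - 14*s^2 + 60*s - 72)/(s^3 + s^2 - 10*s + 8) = (s^2 - 12*s + 36)/(s^2 + 3*s - 4)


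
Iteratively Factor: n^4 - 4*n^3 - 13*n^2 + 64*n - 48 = (n - 4)*(n^3 - 13*n + 12) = (n - 4)*(n - 1)*(n^2 + n - 12) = (n - 4)*(n - 3)*(n - 1)*(n + 4)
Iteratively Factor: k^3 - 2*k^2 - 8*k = (k)*(k^2 - 2*k - 8) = k*(k + 2)*(k - 4)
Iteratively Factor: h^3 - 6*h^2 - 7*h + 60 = (h + 3)*(h^2 - 9*h + 20) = (h - 5)*(h + 3)*(h - 4)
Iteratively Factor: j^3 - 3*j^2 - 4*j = (j - 4)*(j^2 + j) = (j - 4)*(j + 1)*(j)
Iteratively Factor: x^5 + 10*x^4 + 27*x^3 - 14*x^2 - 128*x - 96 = (x - 2)*(x^4 + 12*x^3 + 51*x^2 + 88*x + 48) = (x - 2)*(x + 4)*(x^3 + 8*x^2 + 19*x + 12) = (x - 2)*(x + 4)^2*(x^2 + 4*x + 3) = (x - 2)*(x + 3)*(x + 4)^2*(x + 1)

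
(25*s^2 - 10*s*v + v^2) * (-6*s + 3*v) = -150*s^3 + 135*s^2*v - 36*s*v^2 + 3*v^3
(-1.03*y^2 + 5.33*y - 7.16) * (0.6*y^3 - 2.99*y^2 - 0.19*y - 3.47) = -0.618*y^5 + 6.2777*y^4 - 20.037*y^3 + 23.9698*y^2 - 17.1347*y + 24.8452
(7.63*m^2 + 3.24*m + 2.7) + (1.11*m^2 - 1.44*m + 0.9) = 8.74*m^2 + 1.8*m + 3.6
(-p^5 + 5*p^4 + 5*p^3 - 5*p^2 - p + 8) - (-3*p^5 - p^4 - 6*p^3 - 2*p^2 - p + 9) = 2*p^5 + 6*p^4 + 11*p^3 - 3*p^2 - 1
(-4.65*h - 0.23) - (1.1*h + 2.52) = -5.75*h - 2.75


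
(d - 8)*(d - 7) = d^2 - 15*d + 56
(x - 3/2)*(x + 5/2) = x^2 + x - 15/4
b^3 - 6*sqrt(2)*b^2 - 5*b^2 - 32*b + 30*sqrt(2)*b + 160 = (b - 5)*(b - 8*sqrt(2))*(b + 2*sqrt(2))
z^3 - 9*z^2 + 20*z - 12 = (z - 6)*(z - 2)*(z - 1)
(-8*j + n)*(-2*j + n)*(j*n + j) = 16*j^3*n + 16*j^3 - 10*j^2*n^2 - 10*j^2*n + j*n^3 + j*n^2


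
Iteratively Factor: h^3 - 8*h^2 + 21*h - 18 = (h - 3)*(h^2 - 5*h + 6) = (h - 3)^2*(h - 2)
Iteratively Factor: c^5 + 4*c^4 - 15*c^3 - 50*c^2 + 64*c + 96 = (c - 2)*(c^4 + 6*c^3 - 3*c^2 - 56*c - 48) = (c - 2)*(c + 1)*(c^3 + 5*c^2 - 8*c - 48) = (c - 3)*(c - 2)*(c + 1)*(c^2 + 8*c + 16) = (c - 3)*(c - 2)*(c + 1)*(c + 4)*(c + 4)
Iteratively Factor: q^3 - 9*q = (q)*(q^2 - 9) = q*(q + 3)*(q - 3)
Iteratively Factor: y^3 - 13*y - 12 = (y + 3)*(y^2 - 3*y - 4) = (y + 1)*(y + 3)*(y - 4)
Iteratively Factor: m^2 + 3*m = (m + 3)*(m)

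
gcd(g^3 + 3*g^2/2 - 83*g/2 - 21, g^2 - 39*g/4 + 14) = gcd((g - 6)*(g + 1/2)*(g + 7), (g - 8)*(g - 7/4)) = 1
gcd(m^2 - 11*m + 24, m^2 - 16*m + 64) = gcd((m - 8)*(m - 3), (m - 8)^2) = m - 8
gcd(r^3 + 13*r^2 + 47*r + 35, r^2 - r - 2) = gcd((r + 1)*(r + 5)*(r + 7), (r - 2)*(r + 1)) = r + 1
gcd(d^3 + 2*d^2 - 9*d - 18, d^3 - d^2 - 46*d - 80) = d + 2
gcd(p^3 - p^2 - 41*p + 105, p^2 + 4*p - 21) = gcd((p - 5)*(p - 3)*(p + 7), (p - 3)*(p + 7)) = p^2 + 4*p - 21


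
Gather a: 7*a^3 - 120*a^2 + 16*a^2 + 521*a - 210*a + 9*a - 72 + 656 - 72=7*a^3 - 104*a^2 + 320*a + 512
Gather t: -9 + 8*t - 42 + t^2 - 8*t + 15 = t^2 - 36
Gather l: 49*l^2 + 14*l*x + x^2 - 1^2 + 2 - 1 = 49*l^2 + 14*l*x + x^2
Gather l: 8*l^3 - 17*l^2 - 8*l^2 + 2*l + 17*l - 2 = 8*l^3 - 25*l^2 + 19*l - 2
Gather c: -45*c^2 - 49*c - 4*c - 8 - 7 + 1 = -45*c^2 - 53*c - 14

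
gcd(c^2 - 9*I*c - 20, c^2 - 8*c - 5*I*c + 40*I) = c - 5*I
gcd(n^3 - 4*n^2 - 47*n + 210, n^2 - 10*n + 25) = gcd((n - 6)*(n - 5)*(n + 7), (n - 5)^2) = n - 5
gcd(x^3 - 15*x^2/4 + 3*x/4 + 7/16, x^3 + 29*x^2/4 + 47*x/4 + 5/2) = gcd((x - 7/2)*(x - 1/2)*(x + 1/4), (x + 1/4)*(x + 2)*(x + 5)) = x + 1/4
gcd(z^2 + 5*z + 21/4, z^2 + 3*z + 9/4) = z + 3/2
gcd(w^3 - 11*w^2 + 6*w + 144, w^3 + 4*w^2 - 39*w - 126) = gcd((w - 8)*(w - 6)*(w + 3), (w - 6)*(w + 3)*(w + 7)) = w^2 - 3*w - 18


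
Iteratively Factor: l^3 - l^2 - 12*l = (l + 3)*(l^2 - 4*l) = (l - 4)*(l + 3)*(l)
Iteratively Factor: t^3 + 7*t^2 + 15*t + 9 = (t + 3)*(t^2 + 4*t + 3) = (t + 1)*(t + 3)*(t + 3)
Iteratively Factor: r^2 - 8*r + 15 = (r - 3)*(r - 5)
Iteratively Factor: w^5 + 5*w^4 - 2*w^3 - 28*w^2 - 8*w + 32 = (w + 2)*(w^4 + 3*w^3 - 8*w^2 - 12*w + 16) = (w - 2)*(w + 2)*(w^3 + 5*w^2 + 2*w - 8) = (w - 2)*(w - 1)*(w + 2)*(w^2 + 6*w + 8) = (w - 2)*(w - 1)*(w + 2)^2*(w + 4)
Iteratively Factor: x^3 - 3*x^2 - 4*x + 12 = (x + 2)*(x^2 - 5*x + 6) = (x - 3)*(x + 2)*(x - 2)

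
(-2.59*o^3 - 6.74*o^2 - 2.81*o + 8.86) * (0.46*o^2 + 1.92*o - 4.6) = -1.1914*o^5 - 8.0732*o^4 - 2.3194*o^3 + 29.6844*o^2 + 29.9372*o - 40.756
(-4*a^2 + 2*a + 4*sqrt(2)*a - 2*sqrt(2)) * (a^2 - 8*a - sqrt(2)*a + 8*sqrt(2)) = -4*a^4 + 8*sqrt(2)*a^3 + 34*a^3 - 68*sqrt(2)*a^2 - 24*a^2 + 32*sqrt(2)*a + 68*a - 32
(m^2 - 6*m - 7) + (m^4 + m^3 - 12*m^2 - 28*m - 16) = m^4 + m^3 - 11*m^2 - 34*m - 23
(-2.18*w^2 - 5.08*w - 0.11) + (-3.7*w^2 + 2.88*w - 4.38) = -5.88*w^2 - 2.2*w - 4.49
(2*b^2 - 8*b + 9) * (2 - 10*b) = -20*b^3 + 84*b^2 - 106*b + 18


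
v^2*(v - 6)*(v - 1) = v^4 - 7*v^3 + 6*v^2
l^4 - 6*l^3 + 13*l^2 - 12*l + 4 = (l - 2)^2*(l - 1)^2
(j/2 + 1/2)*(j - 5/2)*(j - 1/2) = j^3/2 - j^2 - 7*j/8 + 5/8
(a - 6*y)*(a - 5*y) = a^2 - 11*a*y + 30*y^2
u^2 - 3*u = u*(u - 3)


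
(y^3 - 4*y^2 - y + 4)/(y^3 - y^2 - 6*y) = (-y^3 + 4*y^2 + y - 4)/(y*(-y^2 + y + 6))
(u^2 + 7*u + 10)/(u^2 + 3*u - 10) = (u + 2)/(u - 2)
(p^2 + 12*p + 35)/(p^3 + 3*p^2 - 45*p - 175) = (p + 7)/(p^2 - 2*p - 35)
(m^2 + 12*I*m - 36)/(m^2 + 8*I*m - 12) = (m + 6*I)/(m + 2*I)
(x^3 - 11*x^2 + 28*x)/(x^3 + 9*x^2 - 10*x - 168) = x*(x - 7)/(x^2 + 13*x + 42)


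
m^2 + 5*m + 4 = (m + 1)*(m + 4)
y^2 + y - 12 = (y - 3)*(y + 4)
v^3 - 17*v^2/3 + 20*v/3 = v*(v - 4)*(v - 5/3)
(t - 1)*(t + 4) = t^2 + 3*t - 4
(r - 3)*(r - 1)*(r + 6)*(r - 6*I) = r^4 + 2*r^3 - 6*I*r^3 - 21*r^2 - 12*I*r^2 + 18*r + 126*I*r - 108*I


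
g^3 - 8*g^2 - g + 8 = (g - 8)*(g - 1)*(g + 1)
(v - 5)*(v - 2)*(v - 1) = v^3 - 8*v^2 + 17*v - 10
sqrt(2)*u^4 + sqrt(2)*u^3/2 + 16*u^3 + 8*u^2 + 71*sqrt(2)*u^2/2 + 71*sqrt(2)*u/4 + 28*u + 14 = (u + sqrt(2)/2)*(u + 7*sqrt(2)/2)*(u + 4*sqrt(2))*(sqrt(2)*u + sqrt(2)/2)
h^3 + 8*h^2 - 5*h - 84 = (h - 3)*(h + 4)*(h + 7)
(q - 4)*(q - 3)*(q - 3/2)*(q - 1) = q^4 - 19*q^3/2 + 31*q^2 - 81*q/2 + 18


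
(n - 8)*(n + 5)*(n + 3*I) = n^3 - 3*n^2 + 3*I*n^2 - 40*n - 9*I*n - 120*I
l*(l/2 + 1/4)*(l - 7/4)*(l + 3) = l^4/2 + 7*l^3/8 - 37*l^2/16 - 21*l/16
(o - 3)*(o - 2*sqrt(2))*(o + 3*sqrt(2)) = o^3 - 3*o^2 + sqrt(2)*o^2 - 12*o - 3*sqrt(2)*o + 36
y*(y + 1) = y^2 + y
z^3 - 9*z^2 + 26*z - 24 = (z - 4)*(z - 3)*(z - 2)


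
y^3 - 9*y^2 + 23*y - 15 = (y - 5)*(y - 3)*(y - 1)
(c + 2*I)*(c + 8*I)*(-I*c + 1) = -I*c^3 + 11*c^2 + 26*I*c - 16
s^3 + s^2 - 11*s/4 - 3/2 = (s - 3/2)*(s + 1/2)*(s + 2)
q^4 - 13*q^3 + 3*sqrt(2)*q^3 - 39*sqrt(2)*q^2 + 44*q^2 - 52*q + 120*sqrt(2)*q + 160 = (q - 8)*(q - 5)*(q + sqrt(2))*(q + 2*sqrt(2))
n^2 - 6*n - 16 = (n - 8)*(n + 2)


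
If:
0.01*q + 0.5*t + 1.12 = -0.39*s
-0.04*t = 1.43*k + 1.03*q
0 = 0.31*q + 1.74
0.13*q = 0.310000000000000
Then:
No Solution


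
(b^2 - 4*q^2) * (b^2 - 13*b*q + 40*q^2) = b^4 - 13*b^3*q + 36*b^2*q^2 + 52*b*q^3 - 160*q^4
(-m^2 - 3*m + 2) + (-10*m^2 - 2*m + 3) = -11*m^2 - 5*m + 5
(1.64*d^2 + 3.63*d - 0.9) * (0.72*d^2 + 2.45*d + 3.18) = 1.1808*d^4 + 6.6316*d^3 + 13.4607*d^2 + 9.3384*d - 2.862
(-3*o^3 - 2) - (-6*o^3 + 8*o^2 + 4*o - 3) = 3*o^3 - 8*o^2 - 4*o + 1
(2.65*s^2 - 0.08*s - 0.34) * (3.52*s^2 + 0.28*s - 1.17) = 9.328*s^4 + 0.4604*s^3 - 4.3197*s^2 - 0.00160000000000002*s + 0.3978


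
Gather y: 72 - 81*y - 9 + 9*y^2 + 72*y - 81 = 9*y^2 - 9*y - 18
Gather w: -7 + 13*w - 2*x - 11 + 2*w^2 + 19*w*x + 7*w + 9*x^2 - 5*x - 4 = 2*w^2 + w*(19*x + 20) + 9*x^2 - 7*x - 22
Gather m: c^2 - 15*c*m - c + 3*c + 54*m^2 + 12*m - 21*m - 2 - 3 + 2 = c^2 + 2*c + 54*m^2 + m*(-15*c - 9) - 3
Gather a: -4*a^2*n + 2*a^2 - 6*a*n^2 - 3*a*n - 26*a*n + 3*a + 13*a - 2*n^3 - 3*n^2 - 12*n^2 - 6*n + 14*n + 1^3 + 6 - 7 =a^2*(2 - 4*n) + a*(-6*n^2 - 29*n + 16) - 2*n^3 - 15*n^2 + 8*n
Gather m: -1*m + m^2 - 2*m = m^2 - 3*m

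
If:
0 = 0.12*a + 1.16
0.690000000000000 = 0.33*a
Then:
No Solution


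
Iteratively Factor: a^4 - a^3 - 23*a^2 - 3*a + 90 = (a + 3)*(a^3 - 4*a^2 - 11*a + 30) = (a + 3)^2*(a^2 - 7*a + 10) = (a - 5)*(a + 3)^2*(a - 2)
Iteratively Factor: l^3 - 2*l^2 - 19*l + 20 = (l + 4)*(l^2 - 6*l + 5) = (l - 5)*(l + 4)*(l - 1)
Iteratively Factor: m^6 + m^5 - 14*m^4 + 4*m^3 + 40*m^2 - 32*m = (m + 2)*(m^5 - m^4 - 12*m^3 + 28*m^2 - 16*m) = m*(m + 2)*(m^4 - m^3 - 12*m^2 + 28*m - 16) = m*(m - 2)*(m + 2)*(m^3 + m^2 - 10*m + 8) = m*(m - 2)*(m - 1)*(m + 2)*(m^2 + 2*m - 8) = m*(m - 2)^2*(m - 1)*(m + 2)*(m + 4)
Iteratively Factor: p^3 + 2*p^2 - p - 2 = (p + 2)*(p^2 - 1) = (p - 1)*(p + 2)*(p + 1)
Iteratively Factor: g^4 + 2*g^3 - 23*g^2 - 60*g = (g + 4)*(g^3 - 2*g^2 - 15*g) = (g - 5)*(g + 4)*(g^2 + 3*g) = g*(g - 5)*(g + 4)*(g + 3)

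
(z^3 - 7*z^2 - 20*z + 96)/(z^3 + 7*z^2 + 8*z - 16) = (z^2 - 11*z + 24)/(z^2 + 3*z - 4)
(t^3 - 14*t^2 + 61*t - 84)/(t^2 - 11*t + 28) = t - 3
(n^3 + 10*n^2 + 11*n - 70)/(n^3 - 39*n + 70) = (n + 5)/(n - 5)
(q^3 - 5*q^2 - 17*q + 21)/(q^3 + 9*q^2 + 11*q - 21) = (q - 7)/(q + 7)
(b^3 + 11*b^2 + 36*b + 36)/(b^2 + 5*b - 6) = (b^2 + 5*b + 6)/(b - 1)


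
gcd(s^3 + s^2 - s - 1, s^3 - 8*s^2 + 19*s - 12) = s - 1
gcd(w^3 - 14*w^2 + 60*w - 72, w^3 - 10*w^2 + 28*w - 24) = w^2 - 8*w + 12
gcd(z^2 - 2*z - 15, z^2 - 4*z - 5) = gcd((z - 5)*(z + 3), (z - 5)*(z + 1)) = z - 5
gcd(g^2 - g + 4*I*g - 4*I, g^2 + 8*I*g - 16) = g + 4*I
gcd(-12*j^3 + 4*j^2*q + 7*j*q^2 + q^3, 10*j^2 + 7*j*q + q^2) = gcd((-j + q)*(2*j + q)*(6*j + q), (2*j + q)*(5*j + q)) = 2*j + q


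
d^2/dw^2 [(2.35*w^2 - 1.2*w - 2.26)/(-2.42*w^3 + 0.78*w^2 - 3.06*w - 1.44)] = (-27.52508*w^6 + 42.16608*w^5 + 249.648168*w^4 + 18.864024*w^3 + 42.646176*w^2 - 71.531856*w + 27.079056)/(14.172488*w^9 - 13.703976*w^8 + 58.178736*w^7 - 9.83123999999999*w^6 + 57.255984*w^5 + 44.698392*w^4 + 23.085*w^3 + 35.598528*w^2 + 19.035648*w + 2.985984)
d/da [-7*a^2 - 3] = -14*a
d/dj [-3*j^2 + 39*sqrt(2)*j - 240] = -6*j + 39*sqrt(2)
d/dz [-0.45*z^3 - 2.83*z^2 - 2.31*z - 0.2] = -1.35*z^2 - 5.66*z - 2.31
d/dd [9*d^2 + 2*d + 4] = 18*d + 2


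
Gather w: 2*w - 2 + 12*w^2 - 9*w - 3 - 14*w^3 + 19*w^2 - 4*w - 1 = -14*w^3 + 31*w^2 - 11*w - 6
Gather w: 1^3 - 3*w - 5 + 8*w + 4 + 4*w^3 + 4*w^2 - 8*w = 4*w^3 + 4*w^2 - 3*w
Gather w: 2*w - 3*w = -w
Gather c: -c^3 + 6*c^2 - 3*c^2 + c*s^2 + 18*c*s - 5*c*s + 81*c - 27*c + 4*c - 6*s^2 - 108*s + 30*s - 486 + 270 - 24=-c^3 + 3*c^2 + c*(s^2 + 13*s + 58) - 6*s^2 - 78*s - 240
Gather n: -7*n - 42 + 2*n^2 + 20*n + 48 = 2*n^2 + 13*n + 6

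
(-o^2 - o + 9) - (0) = -o^2 - o + 9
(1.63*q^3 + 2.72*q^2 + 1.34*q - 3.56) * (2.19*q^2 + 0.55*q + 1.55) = 3.5697*q^5 + 6.8533*q^4 + 6.9571*q^3 - 2.8434*q^2 + 0.119*q - 5.518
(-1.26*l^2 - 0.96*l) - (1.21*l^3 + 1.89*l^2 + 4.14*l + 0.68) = -1.21*l^3 - 3.15*l^2 - 5.1*l - 0.68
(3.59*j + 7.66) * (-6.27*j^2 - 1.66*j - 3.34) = -22.5093*j^3 - 53.9876*j^2 - 24.7062*j - 25.5844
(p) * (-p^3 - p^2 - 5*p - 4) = -p^4 - p^3 - 5*p^2 - 4*p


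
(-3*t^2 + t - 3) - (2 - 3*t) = -3*t^2 + 4*t - 5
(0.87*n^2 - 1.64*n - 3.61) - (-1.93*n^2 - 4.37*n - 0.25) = 2.8*n^2 + 2.73*n - 3.36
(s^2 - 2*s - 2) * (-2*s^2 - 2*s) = -2*s^4 + 2*s^3 + 8*s^2 + 4*s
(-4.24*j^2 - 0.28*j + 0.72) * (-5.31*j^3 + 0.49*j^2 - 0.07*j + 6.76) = 22.5144*j^5 - 0.5908*j^4 - 3.6636*j^3 - 28.29*j^2 - 1.9432*j + 4.8672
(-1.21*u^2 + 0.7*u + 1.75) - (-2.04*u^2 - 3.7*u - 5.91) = 0.83*u^2 + 4.4*u + 7.66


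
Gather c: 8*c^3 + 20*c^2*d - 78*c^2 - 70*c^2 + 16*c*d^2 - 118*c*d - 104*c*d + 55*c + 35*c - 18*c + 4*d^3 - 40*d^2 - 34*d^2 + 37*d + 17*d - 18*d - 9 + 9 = 8*c^3 + c^2*(20*d - 148) + c*(16*d^2 - 222*d + 72) + 4*d^3 - 74*d^2 + 36*d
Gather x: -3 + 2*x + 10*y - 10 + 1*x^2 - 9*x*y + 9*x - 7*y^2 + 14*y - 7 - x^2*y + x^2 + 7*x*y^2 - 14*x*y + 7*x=x^2*(2 - y) + x*(7*y^2 - 23*y + 18) - 7*y^2 + 24*y - 20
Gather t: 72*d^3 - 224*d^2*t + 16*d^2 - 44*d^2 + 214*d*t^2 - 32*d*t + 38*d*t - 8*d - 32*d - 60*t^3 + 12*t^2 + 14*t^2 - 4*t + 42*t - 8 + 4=72*d^3 - 28*d^2 - 40*d - 60*t^3 + t^2*(214*d + 26) + t*(-224*d^2 + 6*d + 38) - 4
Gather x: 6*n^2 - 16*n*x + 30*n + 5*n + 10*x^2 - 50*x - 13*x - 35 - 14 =6*n^2 + 35*n + 10*x^2 + x*(-16*n - 63) - 49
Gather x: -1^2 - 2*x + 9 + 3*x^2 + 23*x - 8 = 3*x^2 + 21*x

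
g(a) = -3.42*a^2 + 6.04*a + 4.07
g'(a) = 6.04 - 6.84*a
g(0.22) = 5.23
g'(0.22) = 4.54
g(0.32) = 5.65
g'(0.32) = 3.85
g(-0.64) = -1.20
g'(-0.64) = 10.42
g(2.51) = -2.32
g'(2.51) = -11.13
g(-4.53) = -93.47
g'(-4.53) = 37.03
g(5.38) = -62.42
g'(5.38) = -30.76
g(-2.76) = -38.65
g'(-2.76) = 24.92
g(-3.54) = -60.17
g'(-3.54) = 30.25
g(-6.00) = -155.29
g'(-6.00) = 47.08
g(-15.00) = -856.03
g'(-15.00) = 108.64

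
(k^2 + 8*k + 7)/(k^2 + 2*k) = (k^2 + 8*k + 7)/(k*(k + 2))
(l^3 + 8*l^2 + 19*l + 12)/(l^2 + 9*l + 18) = (l^2 + 5*l + 4)/(l + 6)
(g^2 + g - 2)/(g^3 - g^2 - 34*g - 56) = (g - 1)/(g^2 - 3*g - 28)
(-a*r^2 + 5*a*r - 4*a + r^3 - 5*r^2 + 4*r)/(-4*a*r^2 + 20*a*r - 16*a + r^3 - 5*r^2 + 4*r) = (-a + r)/(-4*a + r)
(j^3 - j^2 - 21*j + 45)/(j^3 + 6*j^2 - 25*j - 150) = (j^2 - 6*j + 9)/(j^2 + j - 30)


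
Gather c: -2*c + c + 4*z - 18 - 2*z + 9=-c + 2*z - 9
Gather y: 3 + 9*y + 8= 9*y + 11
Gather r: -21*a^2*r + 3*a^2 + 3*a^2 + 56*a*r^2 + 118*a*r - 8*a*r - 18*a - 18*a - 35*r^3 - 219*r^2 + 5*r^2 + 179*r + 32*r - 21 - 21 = 6*a^2 - 36*a - 35*r^3 + r^2*(56*a - 214) + r*(-21*a^2 + 110*a + 211) - 42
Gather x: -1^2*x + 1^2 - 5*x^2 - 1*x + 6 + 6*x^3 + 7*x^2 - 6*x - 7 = 6*x^3 + 2*x^2 - 8*x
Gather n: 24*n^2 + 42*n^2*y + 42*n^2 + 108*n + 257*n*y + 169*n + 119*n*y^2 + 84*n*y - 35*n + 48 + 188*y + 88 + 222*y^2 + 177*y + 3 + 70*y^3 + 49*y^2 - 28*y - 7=n^2*(42*y + 66) + n*(119*y^2 + 341*y + 242) + 70*y^3 + 271*y^2 + 337*y + 132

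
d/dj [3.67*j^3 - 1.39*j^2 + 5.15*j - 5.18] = 11.01*j^2 - 2.78*j + 5.15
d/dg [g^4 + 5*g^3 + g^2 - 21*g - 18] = 4*g^3 + 15*g^2 + 2*g - 21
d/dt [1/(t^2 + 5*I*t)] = (-2*t - 5*I)/(t^2*(t + 5*I)^2)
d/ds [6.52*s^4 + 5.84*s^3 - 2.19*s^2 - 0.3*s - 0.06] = 26.08*s^3 + 17.52*s^2 - 4.38*s - 0.3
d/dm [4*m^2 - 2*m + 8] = 8*m - 2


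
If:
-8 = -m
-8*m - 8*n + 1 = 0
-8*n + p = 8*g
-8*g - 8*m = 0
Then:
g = -8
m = 8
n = -63/8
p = -127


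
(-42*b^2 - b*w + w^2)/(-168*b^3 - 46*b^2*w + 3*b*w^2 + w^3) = 1/(4*b + w)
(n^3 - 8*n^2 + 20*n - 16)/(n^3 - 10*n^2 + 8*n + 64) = (n^2 - 4*n + 4)/(n^2 - 6*n - 16)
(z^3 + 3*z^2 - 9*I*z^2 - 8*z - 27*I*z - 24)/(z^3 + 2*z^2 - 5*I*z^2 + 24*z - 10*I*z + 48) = (z^2 + z*(3 - I) - 3*I)/(z^2 + z*(2 + 3*I) + 6*I)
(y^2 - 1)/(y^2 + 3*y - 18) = (y^2 - 1)/(y^2 + 3*y - 18)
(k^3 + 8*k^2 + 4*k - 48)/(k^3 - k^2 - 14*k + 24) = (k + 6)/(k - 3)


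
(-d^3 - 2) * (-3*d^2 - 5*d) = 3*d^5 + 5*d^4 + 6*d^2 + 10*d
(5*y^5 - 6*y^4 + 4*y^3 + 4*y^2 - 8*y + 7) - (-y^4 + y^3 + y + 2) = 5*y^5 - 5*y^4 + 3*y^3 + 4*y^2 - 9*y + 5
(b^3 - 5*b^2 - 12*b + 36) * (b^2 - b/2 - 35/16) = b^5 - 11*b^4/2 - 187*b^3/16 + 847*b^2/16 + 33*b/4 - 315/4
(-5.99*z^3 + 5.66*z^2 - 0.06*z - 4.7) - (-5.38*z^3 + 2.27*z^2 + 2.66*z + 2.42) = -0.61*z^3 + 3.39*z^2 - 2.72*z - 7.12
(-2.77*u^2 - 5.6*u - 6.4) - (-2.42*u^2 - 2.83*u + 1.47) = -0.35*u^2 - 2.77*u - 7.87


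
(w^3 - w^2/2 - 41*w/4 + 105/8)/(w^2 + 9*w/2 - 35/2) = (w^2 + 2*w - 21/4)/(w + 7)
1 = 1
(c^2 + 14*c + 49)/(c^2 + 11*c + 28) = (c + 7)/(c + 4)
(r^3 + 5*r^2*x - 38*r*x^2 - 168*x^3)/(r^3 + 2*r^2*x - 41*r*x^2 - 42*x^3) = (r + 4*x)/(r + x)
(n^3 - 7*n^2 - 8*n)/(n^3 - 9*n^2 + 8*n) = (n + 1)/(n - 1)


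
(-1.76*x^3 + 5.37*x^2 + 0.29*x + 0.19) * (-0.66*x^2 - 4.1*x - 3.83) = 1.1616*x^5 + 3.6718*x^4 - 15.4676*x^3 - 21.8815*x^2 - 1.8897*x - 0.7277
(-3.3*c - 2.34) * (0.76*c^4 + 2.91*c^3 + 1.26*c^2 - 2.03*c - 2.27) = -2.508*c^5 - 11.3814*c^4 - 10.9674*c^3 + 3.7506*c^2 + 12.2412*c + 5.3118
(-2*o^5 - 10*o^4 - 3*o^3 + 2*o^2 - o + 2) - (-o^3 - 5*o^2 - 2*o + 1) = -2*o^5 - 10*o^4 - 2*o^3 + 7*o^2 + o + 1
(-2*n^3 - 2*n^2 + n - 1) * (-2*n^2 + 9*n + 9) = 4*n^5 - 14*n^4 - 38*n^3 - 7*n^2 - 9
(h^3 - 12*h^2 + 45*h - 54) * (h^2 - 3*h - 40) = h^5 - 15*h^4 + 41*h^3 + 291*h^2 - 1638*h + 2160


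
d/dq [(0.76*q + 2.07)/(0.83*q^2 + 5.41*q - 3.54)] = (0.6308*q^2 + 4.1116*q - (0.76*q + 2.07)*(1.66*q + 5.41) - 2.6904)/(0.83*q^2 + 5.41*q - 3.54)^2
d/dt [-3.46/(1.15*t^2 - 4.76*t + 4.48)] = (7.958*t - 16.4696)/(1.15*t^2 - 4.76*t + 4.48)^2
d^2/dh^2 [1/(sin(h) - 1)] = -(sin(h) + 2)/(sin(h) - 1)^2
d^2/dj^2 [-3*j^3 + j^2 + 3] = 2 - 18*j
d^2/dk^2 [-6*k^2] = -12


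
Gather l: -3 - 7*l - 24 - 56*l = -63*l - 27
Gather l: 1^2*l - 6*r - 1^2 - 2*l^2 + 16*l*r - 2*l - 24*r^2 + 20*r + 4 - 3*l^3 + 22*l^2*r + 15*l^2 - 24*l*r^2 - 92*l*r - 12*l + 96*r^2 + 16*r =-3*l^3 + l^2*(22*r + 13) + l*(-24*r^2 - 76*r - 13) + 72*r^2 + 30*r + 3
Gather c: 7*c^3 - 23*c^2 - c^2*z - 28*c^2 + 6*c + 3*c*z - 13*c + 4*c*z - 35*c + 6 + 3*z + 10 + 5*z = 7*c^3 + c^2*(-z - 51) + c*(7*z - 42) + 8*z + 16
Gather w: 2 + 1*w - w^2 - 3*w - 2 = -w^2 - 2*w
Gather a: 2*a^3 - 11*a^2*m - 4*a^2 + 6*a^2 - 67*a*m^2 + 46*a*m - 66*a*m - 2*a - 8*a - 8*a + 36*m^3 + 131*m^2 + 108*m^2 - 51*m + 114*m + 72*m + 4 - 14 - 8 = 2*a^3 + a^2*(2 - 11*m) + a*(-67*m^2 - 20*m - 18) + 36*m^3 + 239*m^2 + 135*m - 18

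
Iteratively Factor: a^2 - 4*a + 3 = (a - 3)*(a - 1)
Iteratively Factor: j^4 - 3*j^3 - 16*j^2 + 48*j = (j + 4)*(j^3 - 7*j^2 + 12*j) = j*(j + 4)*(j^2 - 7*j + 12) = j*(j - 4)*(j + 4)*(j - 3)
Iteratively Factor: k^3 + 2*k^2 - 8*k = (k + 4)*(k^2 - 2*k) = (k - 2)*(k + 4)*(k)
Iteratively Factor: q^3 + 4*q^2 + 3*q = (q + 1)*(q^2 + 3*q) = (q + 1)*(q + 3)*(q)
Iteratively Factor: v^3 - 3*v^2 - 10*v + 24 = (v - 2)*(v^2 - v - 12) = (v - 2)*(v + 3)*(v - 4)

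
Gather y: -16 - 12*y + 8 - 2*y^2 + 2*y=-2*y^2 - 10*y - 8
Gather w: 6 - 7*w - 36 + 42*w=35*w - 30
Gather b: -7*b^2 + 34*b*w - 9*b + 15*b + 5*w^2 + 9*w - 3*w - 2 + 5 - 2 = -7*b^2 + b*(34*w + 6) + 5*w^2 + 6*w + 1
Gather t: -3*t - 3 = -3*t - 3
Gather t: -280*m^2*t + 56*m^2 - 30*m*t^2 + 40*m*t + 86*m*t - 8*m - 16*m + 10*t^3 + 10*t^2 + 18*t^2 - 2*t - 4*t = 56*m^2 - 24*m + 10*t^3 + t^2*(28 - 30*m) + t*(-280*m^2 + 126*m - 6)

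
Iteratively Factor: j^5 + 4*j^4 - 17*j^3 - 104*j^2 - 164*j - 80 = (j + 1)*(j^4 + 3*j^3 - 20*j^2 - 84*j - 80) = (j + 1)*(j + 4)*(j^3 - j^2 - 16*j - 20) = (j - 5)*(j + 1)*(j + 4)*(j^2 + 4*j + 4) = (j - 5)*(j + 1)*(j + 2)*(j + 4)*(j + 2)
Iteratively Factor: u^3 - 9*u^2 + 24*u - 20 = (u - 5)*(u^2 - 4*u + 4) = (u - 5)*(u - 2)*(u - 2)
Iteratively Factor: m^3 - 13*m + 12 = (m - 1)*(m^2 + m - 12) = (m - 1)*(m + 4)*(m - 3)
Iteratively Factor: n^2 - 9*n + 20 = (n - 4)*(n - 5)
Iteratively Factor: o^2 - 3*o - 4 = (o - 4)*(o + 1)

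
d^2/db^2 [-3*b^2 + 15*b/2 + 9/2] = -6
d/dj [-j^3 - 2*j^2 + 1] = j*(-3*j - 4)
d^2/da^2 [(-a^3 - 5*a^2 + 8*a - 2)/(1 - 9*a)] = 2*(81*a^3 - 27*a^2 + 3*a + 95)/(729*a^3 - 243*a^2 + 27*a - 1)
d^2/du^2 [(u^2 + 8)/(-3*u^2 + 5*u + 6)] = 10*(-3*u^3 - 54*u^2 + 72*u - 76)/(27*u^6 - 135*u^5 + 63*u^4 + 415*u^3 - 126*u^2 - 540*u - 216)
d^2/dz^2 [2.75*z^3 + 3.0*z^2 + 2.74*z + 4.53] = 16.5*z + 6.0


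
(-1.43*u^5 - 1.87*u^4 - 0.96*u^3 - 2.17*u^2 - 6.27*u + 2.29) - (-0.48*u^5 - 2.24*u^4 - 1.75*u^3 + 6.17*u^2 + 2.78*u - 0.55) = -0.95*u^5 + 0.37*u^4 + 0.79*u^3 - 8.34*u^2 - 9.05*u + 2.84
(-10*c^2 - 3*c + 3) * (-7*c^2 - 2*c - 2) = 70*c^4 + 41*c^3 + 5*c^2 - 6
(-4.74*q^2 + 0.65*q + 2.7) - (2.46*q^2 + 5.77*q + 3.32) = -7.2*q^2 - 5.12*q - 0.62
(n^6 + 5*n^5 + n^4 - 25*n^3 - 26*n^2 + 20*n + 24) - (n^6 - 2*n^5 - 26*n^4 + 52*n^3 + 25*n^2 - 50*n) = 7*n^5 + 27*n^4 - 77*n^3 - 51*n^2 + 70*n + 24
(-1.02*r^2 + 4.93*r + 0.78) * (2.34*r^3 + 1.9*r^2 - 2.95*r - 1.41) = -2.3868*r^5 + 9.5982*r^4 + 14.2012*r^3 - 11.6233*r^2 - 9.2523*r - 1.0998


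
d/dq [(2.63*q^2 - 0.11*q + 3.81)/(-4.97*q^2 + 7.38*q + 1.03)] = (18.8627*q^2 + 43.2892*q - 28.2311)/(24.7009*q^4 - 73.3572*q^3 + 44.2262*q^2 + 15.2028*q + 1.0609)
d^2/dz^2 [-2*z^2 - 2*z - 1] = -4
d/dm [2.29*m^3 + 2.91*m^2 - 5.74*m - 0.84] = 6.87*m^2 + 5.82*m - 5.74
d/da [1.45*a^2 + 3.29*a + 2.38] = 2.9*a + 3.29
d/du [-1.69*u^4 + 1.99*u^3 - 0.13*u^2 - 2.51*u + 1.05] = -6.76*u^3 + 5.97*u^2 - 0.26*u - 2.51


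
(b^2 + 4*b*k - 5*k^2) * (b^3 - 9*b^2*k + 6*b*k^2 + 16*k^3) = b^5 - 5*b^4*k - 35*b^3*k^2 + 85*b^2*k^3 + 34*b*k^4 - 80*k^5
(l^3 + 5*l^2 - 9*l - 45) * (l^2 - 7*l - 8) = l^5 - 2*l^4 - 52*l^3 - 22*l^2 + 387*l + 360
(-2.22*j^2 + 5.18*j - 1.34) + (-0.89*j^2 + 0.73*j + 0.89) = -3.11*j^2 + 5.91*j - 0.45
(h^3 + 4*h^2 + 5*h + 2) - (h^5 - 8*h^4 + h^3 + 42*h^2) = -h^5 + 8*h^4 - 38*h^2 + 5*h + 2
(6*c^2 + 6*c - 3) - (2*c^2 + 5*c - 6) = 4*c^2 + c + 3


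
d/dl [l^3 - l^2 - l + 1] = 3*l^2 - 2*l - 1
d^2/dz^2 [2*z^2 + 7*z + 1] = 4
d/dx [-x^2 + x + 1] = 1 - 2*x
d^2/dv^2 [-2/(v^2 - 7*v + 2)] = 4*(v^2 - 7*v - (2*v - 7)^2 + 2)/(v^2 - 7*v + 2)^3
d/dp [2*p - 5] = 2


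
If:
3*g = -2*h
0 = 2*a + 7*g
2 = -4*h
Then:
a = -7/6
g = 1/3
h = -1/2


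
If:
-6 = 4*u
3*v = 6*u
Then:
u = -3/2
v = -3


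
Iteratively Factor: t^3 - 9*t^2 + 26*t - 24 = (t - 3)*(t^2 - 6*t + 8) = (t - 4)*(t - 3)*(t - 2)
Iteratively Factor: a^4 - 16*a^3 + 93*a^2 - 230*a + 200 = (a - 5)*(a^3 - 11*a^2 + 38*a - 40) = (a - 5)^2*(a^2 - 6*a + 8) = (a - 5)^2*(a - 4)*(a - 2)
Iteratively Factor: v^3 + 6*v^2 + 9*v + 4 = (v + 1)*(v^2 + 5*v + 4) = (v + 1)*(v + 4)*(v + 1)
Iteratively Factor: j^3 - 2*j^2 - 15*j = (j + 3)*(j^2 - 5*j) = j*(j + 3)*(j - 5)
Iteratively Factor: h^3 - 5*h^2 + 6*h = (h - 3)*(h^2 - 2*h) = (h - 3)*(h - 2)*(h)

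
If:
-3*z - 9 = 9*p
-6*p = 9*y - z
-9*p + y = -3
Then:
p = 4/15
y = -3/5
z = -19/5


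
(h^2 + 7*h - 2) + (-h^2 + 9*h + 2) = 16*h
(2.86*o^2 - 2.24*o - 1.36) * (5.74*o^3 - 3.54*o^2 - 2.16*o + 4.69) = 16.4164*o^5 - 22.982*o^4 - 6.0544*o^3 + 23.0662*o^2 - 7.568*o - 6.3784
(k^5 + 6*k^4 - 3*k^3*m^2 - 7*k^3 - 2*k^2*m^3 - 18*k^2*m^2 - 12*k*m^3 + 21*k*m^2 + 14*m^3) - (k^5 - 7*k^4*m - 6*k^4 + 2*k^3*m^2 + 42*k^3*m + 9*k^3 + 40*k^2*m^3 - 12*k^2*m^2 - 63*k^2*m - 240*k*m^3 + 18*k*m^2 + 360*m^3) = 7*k^4*m + 12*k^4 - 5*k^3*m^2 - 42*k^3*m - 16*k^3 - 42*k^2*m^3 - 6*k^2*m^2 + 63*k^2*m + 228*k*m^3 + 3*k*m^2 - 346*m^3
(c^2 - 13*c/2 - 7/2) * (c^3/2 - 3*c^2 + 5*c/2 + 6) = c^5/2 - 25*c^4/4 + 81*c^3/4 + c^2/4 - 191*c/4 - 21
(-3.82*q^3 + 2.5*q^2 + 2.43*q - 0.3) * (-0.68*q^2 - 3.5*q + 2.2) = 2.5976*q^5 + 11.67*q^4 - 18.8064*q^3 - 2.801*q^2 + 6.396*q - 0.66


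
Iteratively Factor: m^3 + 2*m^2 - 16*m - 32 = (m + 4)*(m^2 - 2*m - 8) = (m + 2)*(m + 4)*(m - 4)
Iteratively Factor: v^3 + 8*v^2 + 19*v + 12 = (v + 3)*(v^2 + 5*v + 4) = (v + 3)*(v + 4)*(v + 1)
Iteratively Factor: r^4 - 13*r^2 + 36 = (r - 2)*(r^3 + 2*r^2 - 9*r - 18) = (r - 2)*(r + 2)*(r^2 - 9) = (r - 2)*(r + 2)*(r + 3)*(r - 3)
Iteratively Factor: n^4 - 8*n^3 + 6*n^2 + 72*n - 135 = (n - 3)*(n^3 - 5*n^2 - 9*n + 45) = (n - 3)^2*(n^2 - 2*n - 15) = (n - 5)*(n - 3)^2*(n + 3)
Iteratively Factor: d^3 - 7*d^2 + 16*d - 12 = (d - 2)*(d^2 - 5*d + 6) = (d - 2)^2*(d - 3)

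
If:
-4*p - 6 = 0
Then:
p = -3/2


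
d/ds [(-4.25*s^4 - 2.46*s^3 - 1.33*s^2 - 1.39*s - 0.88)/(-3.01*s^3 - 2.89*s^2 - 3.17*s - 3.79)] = (12.7925*s^6 + 24.565*s^5 + 43.5236*s^4 + 71.6586*s^3 + 20.2228*s^2 + 4.995*s + 2.4785)/(9.0601*s^6 + 17.3978*s^5 + 27.4355*s^4 + 41.1384*s^3 + 31.9551*s^2 + 24.0286*s + 14.3641)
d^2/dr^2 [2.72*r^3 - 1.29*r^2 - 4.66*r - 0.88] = 16.32*r - 2.58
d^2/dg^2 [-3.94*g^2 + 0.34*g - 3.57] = -7.88000000000000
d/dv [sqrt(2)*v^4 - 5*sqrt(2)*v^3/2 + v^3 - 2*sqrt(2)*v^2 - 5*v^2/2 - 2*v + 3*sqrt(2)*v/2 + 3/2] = 4*sqrt(2)*v^3 - 15*sqrt(2)*v^2/2 + 3*v^2 - 4*sqrt(2)*v - 5*v - 2 + 3*sqrt(2)/2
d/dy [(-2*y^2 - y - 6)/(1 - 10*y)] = (20*y^2 - 4*y - 61)/(100*y^2 - 20*y + 1)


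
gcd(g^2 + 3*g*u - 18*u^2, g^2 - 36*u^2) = g + 6*u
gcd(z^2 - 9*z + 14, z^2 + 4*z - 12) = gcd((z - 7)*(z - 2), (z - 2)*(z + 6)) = z - 2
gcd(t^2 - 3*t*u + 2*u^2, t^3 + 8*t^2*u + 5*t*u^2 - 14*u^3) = t - u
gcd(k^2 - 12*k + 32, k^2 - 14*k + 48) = k - 8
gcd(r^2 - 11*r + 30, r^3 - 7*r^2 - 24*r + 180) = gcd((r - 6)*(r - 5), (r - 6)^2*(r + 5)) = r - 6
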